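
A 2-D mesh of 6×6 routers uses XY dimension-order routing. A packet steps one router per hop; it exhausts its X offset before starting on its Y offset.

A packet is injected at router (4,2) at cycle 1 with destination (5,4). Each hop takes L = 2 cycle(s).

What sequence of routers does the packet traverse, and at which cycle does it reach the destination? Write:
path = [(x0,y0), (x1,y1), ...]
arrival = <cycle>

#0 — 4,2 | c1
#1 — 5,2 | c3 | E
#2 — 5,3 | c5 | N
#3 — 5,4 | c7 | N

path = [(4,2), (5,2), (5,3), (5,4)]
arrival = 7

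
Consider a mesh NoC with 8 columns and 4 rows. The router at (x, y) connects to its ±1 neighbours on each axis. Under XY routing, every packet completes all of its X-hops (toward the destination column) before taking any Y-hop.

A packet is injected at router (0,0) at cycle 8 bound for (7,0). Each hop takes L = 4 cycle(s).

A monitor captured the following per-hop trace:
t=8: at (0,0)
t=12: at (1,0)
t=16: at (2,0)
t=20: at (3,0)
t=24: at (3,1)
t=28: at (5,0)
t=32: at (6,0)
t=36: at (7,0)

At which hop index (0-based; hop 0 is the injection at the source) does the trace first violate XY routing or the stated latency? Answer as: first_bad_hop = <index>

first_bad_hop = 4

hop 1: step (+1,+0), +4 cyc — ok
hop 2: step (+1,+0), +4 cyc — ok
hop 3: step (+1,+0), +4 cyc — ok
hop 4: step (+0,+1), +4 cyc — BAD: Y-move but x=3≠7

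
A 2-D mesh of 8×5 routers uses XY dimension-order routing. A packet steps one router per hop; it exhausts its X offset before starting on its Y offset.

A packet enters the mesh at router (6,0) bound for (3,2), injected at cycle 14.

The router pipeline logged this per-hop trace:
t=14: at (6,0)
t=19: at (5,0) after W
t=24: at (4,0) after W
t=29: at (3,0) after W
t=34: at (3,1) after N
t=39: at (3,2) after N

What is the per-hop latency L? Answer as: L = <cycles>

L = 5

Between hops 0 and 1 the cycle counter advances 19 − 14 = 5.
Each hop adds L, hence L = 5.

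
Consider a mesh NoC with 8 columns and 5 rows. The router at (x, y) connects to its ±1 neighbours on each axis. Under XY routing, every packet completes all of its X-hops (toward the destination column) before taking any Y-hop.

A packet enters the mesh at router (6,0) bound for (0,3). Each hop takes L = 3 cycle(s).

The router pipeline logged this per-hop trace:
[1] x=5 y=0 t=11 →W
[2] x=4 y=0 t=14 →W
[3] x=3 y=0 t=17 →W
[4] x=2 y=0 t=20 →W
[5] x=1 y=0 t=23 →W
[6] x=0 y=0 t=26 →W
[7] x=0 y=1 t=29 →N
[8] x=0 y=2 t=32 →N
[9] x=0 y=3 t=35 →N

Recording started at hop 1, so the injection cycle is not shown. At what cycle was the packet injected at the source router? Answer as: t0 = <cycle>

t0 = 8

The first recorded entry is hop 1 at cycle 11.
t0 = cyc[1] − L = 11 − 3 = 8.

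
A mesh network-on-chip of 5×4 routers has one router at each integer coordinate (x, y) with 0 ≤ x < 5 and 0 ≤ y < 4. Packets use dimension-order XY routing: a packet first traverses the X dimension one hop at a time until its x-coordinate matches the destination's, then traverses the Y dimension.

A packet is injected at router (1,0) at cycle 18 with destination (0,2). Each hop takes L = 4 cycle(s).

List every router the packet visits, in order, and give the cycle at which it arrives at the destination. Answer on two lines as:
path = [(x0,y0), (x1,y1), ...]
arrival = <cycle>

path = [(1,0), (0,0), (0,1), (0,2)]
arrival = 30

#0 — 1,0 | c18
#1 — 0,0 | c22 | W
#2 — 0,1 | c26 | N
#3 — 0,2 | c30 | N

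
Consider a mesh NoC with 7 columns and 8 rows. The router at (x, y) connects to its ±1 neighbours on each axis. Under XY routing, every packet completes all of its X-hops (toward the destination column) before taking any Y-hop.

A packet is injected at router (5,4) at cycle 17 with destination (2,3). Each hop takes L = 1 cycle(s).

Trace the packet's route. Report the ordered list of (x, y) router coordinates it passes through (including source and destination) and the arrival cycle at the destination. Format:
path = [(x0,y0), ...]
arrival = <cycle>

path = [(5,4), (4,4), (3,4), (2,4), (2,3)]
arrival = 21

#0 — 5,4 | c17
#1 — 4,4 | c18 | W
#2 — 3,4 | c19 | W
#3 — 2,4 | c20 | W
#4 — 2,3 | c21 | S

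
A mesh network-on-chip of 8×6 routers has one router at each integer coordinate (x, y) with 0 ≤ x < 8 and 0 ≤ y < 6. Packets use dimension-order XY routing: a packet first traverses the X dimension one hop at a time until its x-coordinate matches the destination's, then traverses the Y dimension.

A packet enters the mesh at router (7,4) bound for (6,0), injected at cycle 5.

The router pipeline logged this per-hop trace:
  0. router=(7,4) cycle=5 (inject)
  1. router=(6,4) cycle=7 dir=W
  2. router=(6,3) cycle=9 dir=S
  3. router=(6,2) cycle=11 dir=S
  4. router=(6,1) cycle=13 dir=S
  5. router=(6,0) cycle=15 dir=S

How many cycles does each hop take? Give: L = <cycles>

L = 2

Between hops 0 and 1 the cycle counter advances 7 − 5 = 2.
One hop costs L cycles, so L = 2.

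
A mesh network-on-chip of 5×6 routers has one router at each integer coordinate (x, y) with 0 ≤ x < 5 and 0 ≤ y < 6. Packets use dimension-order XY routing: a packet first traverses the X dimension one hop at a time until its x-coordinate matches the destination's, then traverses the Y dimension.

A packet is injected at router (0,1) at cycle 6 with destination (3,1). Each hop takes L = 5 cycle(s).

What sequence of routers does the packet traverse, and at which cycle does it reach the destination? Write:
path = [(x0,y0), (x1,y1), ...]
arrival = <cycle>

#0 — 0,1 | c6
#1 — 1,1 | c11 | E
#2 — 2,1 | c16 | E
#3 — 3,1 | c21 | E

path = [(0,1), (1,1), (2,1), (3,1)]
arrival = 21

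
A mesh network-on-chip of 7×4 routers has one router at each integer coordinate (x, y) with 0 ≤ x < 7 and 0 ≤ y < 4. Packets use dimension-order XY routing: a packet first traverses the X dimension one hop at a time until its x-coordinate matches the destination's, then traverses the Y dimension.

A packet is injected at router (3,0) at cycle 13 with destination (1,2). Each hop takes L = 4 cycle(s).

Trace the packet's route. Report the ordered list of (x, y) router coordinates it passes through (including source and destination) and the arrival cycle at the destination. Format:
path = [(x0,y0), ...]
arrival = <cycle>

#0 — 3,0 | c13
#1 — 2,0 | c17 | W
#2 — 1,0 | c21 | W
#3 — 1,1 | c25 | N
#4 — 1,2 | c29 | N

path = [(3,0), (2,0), (1,0), (1,1), (1,2)]
arrival = 29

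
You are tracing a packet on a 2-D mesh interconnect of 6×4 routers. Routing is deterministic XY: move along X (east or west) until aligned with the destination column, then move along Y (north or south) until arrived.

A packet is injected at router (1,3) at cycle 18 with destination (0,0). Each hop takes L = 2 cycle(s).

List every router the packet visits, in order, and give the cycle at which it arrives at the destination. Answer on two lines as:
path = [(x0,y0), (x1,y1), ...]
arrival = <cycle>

path = [(1,3), (0,3), (0,2), (0,1), (0,0)]
arrival = 26

t=18: at (1,3)
t=20: at (0,3) after W
t=22: at (0,2) after S
t=24: at (0,1) after S
t=26: at (0,0) after S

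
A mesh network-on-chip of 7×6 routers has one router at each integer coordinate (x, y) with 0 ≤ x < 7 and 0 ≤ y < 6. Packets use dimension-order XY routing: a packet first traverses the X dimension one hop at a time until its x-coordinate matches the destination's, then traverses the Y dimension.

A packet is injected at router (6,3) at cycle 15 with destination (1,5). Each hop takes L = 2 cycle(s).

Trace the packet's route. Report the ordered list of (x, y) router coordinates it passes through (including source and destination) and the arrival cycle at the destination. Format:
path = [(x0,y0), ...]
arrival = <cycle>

src (6,3)  cyc=15
W→(5,3)  cyc=17
W→(4,3)  cyc=19
W→(3,3)  cyc=21
W→(2,3)  cyc=23
W→(1,3)  cyc=25
N→(1,4)  cyc=27
N→(1,5)  cyc=29

path = [(6,3), (5,3), (4,3), (3,3), (2,3), (1,3), (1,4), (1,5)]
arrival = 29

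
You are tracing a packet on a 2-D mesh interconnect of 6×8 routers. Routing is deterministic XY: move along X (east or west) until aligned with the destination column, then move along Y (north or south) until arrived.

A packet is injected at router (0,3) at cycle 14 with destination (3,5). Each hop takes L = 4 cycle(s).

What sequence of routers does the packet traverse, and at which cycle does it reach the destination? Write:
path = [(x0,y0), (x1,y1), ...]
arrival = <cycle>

hop 0: (0,3) @ cyc 14
hop 1: (1,3) @ cyc 18  [E]
hop 2: (2,3) @ cyc 22  [E]
hop 3: (3,3) @ cyc 26  [E]
hop 4: (3,4) @ cyc 30  [N]
hop 5: (3,5) @ cyc 34  [N]

path = [(0,3), (1,3), (2,3), (3,3), (3,4), (3,5)]
arrival = 34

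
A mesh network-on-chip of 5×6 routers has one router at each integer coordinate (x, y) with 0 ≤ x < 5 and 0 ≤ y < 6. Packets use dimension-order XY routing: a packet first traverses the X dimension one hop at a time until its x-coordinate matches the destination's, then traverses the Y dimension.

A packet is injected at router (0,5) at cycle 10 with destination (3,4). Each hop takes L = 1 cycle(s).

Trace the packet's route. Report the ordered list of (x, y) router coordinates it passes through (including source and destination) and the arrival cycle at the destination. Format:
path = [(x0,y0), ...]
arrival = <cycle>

path = [(0,5), (1,5), (2,5), (3,5), (3,4)]
arrival = 14

  0. router=(0,5) cycle=10 (inject)
  1. router=(1,5) cycle=11 dir=E
  2. router=(2,5) cycle=12 dir=E
  3. router=(3,5) cycle=13 dir=E
  4. router=(3,4) cycle=14 dir=S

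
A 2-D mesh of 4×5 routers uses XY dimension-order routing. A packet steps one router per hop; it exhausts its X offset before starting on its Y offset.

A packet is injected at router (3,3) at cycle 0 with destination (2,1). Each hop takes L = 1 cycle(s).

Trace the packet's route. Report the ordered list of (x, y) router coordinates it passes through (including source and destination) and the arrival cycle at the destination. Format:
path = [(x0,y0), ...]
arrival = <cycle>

path = [(3,3), (2,3), (2,2), (2,1)]
arrival = 3

  0. router=(3,3) cycle=0 (inject)
  1. router=(2,3) cycle=1 dir=W
  2. router=(2,2) cycle=2 dir=S
  3. router=(2,1) cycle=3 dir=S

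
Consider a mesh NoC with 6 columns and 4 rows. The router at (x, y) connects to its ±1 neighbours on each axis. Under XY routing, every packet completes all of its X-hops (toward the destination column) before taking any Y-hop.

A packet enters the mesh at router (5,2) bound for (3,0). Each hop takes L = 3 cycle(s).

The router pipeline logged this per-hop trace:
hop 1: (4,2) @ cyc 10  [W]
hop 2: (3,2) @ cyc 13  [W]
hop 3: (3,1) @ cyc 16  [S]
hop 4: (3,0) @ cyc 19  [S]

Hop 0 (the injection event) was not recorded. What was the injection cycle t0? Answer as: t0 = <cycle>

At hop 1 the cycle is 10; in general cyc_k = t0 + kL.
t0 = cyc[1] − L = 10 − 3 = 7.

t0 = 7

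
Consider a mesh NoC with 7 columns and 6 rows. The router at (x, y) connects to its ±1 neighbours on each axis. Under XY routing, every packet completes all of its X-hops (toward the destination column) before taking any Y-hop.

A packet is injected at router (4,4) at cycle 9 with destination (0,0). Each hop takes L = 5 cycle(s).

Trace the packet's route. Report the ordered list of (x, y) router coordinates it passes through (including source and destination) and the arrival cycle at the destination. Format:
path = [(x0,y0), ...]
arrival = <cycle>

#0 — 4,4 | c9
#1 — 3,4 | c14 | W
#2 — 2,4 | c19 | W
#3 — 1,4 | c24 | W
#4 — 0,4 | c29 | W
#5 — 0,3 | c34 | S
#6 — 0,2 | c39 | S
#7 — 0,1 | c44 | S
#8 — 0,0 | c49 | S

path = [(4,4), (3,4), (2,4), (1,4), (0,4), (0,3), (0,2), (0,1), (0,0)]
arrival = 49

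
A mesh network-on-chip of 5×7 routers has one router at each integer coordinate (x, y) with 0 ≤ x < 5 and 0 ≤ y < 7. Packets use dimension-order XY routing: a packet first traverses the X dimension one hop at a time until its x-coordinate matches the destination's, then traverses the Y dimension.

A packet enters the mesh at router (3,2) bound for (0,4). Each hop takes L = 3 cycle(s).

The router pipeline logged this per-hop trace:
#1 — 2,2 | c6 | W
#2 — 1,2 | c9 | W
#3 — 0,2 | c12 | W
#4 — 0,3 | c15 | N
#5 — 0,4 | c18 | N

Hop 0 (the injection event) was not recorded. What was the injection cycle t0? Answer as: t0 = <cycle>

t0 = 3

Hop 1 reached at cycle 6; hop k is at t0 + k·L.
Therefore t0 = 6 − L = 3.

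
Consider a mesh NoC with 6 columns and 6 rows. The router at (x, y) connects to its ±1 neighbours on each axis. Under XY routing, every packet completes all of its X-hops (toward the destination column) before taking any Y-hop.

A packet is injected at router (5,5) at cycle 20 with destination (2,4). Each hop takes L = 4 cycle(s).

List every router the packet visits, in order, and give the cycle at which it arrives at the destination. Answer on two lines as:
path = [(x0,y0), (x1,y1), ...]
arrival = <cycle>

  0. router=(5,5) cycle=20 (inject)
  1. router=(4,5) cycle=24 dir=W
  2. router=(3,5) cycle=28 dir=W
  3. router=(2,5) cycle=32 dir=W
  4. router=(2,4) cycle=36 dir=S

path = [(5,5), (4,5), (3,5), (2,5), (2,4)]
arrival = 36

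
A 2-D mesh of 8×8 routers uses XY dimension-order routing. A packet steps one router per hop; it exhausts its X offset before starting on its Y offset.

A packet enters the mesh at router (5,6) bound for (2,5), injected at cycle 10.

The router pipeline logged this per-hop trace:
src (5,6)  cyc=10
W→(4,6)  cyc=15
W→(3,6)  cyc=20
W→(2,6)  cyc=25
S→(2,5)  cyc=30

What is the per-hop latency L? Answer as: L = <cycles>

Δcyc across hop 0→1: 15 − 10 = 5.
Each hop adds L, hence L = 5.

L = 5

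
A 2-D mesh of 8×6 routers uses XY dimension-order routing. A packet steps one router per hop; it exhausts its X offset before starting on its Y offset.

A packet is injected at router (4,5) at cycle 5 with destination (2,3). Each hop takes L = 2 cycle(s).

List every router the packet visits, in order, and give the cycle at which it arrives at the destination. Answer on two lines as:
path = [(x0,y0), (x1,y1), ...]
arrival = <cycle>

  0. router=(4,5) cycle=5 (inject)
  1. router=(3,5) cycle=7 dir=W
  2. router=(2,5) cycle=9 dir=W
  3. router=(2,4) cycle=11 dir=S
  4. router=(2,3) cycle=13 dir=S

path = [(4,5), (3,5), (2,5), (2,4), (2,3)]
arrival = 13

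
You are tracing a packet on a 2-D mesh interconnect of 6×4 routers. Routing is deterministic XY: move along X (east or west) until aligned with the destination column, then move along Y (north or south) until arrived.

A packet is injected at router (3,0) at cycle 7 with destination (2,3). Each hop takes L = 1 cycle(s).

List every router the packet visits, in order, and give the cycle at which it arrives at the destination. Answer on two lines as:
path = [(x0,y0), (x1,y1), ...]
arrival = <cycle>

[0] x=3 y=0 t=7
[1] x=2 y=0 t=8 →W
[2] x=2 y=1 t=9 →N
[3] x=2 y=2 t=10 →N
[4] x=2 y=3 t=11 →N

path = [(3,0), (2,0), (2,1), (2,2), (2,3)]
arrival = 11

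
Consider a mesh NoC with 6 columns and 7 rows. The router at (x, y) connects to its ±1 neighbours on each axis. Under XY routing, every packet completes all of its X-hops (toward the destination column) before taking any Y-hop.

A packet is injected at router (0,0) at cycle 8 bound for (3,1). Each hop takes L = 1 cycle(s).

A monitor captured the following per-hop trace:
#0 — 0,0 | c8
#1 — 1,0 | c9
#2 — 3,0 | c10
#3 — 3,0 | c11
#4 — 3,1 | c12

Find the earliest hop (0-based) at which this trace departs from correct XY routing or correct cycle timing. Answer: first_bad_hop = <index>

first_bad_hop = 2

hop 1: step (+1,+0), +1 cyc — ok
hop 2: step (+2,+0), +1 cyc — BAD: non-unit step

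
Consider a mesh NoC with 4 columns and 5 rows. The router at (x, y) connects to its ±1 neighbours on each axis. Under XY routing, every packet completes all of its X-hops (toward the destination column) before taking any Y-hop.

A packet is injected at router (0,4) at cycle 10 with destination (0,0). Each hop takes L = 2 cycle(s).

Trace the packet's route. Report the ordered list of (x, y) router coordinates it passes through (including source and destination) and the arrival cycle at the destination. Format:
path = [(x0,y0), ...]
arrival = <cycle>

hop 0: (0,4) @ cyc 10
hop 1: (0,3) @ cyc 12  [S]
hop 2: (0,2) @ cyc 14  [S]
hop 3: (0,1) @ cyc 16  [S]
hop 4: (0,0) @ cyc 18  [S]

path = [(0,4), (0,3), (0,2), (0,1), (0,0)]
arrival = 18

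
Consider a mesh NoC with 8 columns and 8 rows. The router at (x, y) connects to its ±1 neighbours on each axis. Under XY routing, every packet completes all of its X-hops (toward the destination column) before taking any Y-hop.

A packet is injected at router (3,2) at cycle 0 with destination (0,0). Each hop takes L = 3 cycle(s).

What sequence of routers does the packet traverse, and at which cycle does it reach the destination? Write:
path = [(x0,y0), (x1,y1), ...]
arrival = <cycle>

path = [(3,2), (2,2), (1,2), (0,2), (0,1), (0,0)]
arrival = 15

hop 0: (3,2) @ cyc 0
hop 1: (2,2) @ cyc 3  [W]
hop 2: (1,2) @ cyc 6  [W]
hop 3: (0,2) @ cyc 9  [W]
hop 4: (0,1) @ cyc 12  [S]
hop 5: (0,0) @ cyc 15  [S]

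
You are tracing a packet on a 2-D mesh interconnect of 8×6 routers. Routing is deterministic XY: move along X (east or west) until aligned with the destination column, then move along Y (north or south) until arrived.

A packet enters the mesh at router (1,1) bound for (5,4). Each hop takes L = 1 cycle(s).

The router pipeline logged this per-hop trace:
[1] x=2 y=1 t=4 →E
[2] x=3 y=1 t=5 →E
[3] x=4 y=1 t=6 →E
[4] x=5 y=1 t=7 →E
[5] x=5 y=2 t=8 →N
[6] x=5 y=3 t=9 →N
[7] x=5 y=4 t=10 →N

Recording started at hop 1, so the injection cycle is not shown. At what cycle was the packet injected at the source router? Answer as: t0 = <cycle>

The first recorded entry is hop 1 at cycle 4.
So t0 = 4 − 1·1 = 3.

t0 = 3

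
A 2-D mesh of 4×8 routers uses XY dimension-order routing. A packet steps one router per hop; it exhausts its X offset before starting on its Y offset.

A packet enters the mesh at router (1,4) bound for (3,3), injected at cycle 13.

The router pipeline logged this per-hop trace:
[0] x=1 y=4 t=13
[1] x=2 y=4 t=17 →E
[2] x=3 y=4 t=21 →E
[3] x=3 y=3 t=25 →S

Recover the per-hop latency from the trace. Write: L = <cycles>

Δcyc across hop 0→1: 17 − 13 = 4.
That increment is L by definition: L = 4.

L = 4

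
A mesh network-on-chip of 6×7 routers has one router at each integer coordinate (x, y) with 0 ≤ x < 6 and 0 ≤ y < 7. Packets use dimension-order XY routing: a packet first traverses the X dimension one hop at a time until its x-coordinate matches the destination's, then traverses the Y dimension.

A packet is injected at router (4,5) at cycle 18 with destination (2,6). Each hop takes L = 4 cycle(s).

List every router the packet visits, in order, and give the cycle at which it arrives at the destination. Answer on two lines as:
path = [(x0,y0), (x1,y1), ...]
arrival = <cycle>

path = [(4,5), (3,5), (2,5), (2,6)]
arrival = 30

src (4,5)  cyc=18
W→(3,5)  cyc=22
W→(2,5)  cyc=26
N→(2,6)  cyc=30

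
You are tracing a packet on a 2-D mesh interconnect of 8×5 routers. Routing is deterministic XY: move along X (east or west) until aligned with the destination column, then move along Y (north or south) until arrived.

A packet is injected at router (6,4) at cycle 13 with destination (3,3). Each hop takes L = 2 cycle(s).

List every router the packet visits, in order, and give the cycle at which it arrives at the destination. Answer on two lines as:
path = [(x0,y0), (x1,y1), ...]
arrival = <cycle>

t=13: at (6,4)
t=15: at (5,4) after W
t=17: at (4,4) after W
t=19: at (3,4) after W
t=21: at (3,3) after S

path = [(6,4), (5,4), (4,4), (3,4), (3,3)]
arrival = 21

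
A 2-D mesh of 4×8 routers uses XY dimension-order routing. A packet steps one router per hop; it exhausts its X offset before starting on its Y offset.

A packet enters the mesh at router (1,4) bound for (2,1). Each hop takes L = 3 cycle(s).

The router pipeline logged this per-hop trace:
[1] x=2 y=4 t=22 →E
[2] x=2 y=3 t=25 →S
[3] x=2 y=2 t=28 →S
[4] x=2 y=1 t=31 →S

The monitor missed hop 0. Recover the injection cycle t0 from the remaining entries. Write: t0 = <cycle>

cyc[1] = 22 and cyc[k] = t0 + k·L for every k.
So t0 = 22 − 1·3 = 19.

t0 = 19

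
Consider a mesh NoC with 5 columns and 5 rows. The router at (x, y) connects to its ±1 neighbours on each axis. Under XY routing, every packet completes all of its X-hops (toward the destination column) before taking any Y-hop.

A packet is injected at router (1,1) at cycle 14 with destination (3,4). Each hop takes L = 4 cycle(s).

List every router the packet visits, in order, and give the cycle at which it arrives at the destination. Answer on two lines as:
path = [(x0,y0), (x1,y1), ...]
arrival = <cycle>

hop 0: (1,1) @ cyc 14
hop 1: (2,1) @ cyc 18  [E]
hop 2: (3,1) @ cyc 22  [E]
hop 3: (3,2) @ cyc 26  [N]
hop 4: (3,3) @ cyc 30  [N]
hop 5: (3,4) @ cyc 34  [N]

path = [(1,1), (2,1), (3,1), (3,2), (3,3), (3,4)]
arrival = 34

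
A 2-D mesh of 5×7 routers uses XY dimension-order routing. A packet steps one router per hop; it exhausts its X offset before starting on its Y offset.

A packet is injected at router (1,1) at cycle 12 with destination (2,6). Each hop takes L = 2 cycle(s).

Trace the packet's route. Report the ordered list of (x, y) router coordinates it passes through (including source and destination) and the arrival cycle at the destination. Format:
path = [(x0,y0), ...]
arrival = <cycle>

path = [(1,1), (2,1), (2,2), (2,3), (2,4), (2,5), (2,6)]
arrival = 24

[0] x=1 y=1 t=12
[1] x=2 y=1 t=14 →E
[2] x=2 y=2 t=16 →N
[3] x=2 y=3 t=18 →N
[4] x=2 y=4 t=20 →N
[5] x=2 y=5 t=22 →N
[6] x=2 y=6 t=24 →N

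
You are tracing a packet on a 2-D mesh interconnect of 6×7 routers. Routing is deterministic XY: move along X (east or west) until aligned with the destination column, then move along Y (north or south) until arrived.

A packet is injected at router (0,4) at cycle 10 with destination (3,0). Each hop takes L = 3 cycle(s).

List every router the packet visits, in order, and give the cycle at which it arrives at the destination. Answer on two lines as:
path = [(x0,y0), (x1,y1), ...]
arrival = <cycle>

t=10: at (0,4)
t=13: at (1,4) after E
t=16: at (2,4) after E
t=19: at (3,4) after E
t=22: at (3,3) after S
t=25: at (3,2) after S
t=28: at (3,1) after S
t=31: at (3,0) after S

path = [(0,4), (1,4), (2,4), (3,4), (3,3), (3,2), (3,1), (3,0)]
arrival = 31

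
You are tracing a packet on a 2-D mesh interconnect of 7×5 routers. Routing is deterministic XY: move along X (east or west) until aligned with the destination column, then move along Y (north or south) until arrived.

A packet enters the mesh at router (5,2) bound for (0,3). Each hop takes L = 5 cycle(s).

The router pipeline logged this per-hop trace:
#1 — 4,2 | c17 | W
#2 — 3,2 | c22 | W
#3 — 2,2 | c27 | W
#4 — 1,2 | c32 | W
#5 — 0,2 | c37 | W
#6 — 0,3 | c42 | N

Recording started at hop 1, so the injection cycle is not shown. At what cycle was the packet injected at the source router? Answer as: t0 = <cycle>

cyc[1] = 17 and cyc[k] = t0 + k·L for every k.
So t0 = 17 − 1·5 = 12.

t0 = 12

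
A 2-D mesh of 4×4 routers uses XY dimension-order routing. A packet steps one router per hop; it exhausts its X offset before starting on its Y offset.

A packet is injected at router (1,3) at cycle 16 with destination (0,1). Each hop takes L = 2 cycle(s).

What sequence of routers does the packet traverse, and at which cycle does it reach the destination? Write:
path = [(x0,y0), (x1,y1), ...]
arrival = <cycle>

#0 — 1,3 | c16
#1 — 0,3 | c18 | W
#2 — 0,2 | c20 | S
#3 — 0,1 | c22 | S

path = [(1,3), (0,3), (0,2), (0,1)]
arrival = 22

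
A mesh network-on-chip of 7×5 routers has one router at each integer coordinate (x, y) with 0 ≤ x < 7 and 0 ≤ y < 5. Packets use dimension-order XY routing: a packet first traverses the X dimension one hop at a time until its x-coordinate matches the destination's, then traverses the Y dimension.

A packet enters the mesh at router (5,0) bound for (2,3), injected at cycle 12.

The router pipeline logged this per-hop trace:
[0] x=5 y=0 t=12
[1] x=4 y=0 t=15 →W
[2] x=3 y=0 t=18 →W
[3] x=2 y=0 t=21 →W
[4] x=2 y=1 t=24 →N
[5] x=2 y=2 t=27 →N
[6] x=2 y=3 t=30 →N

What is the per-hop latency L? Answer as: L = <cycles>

From hop 0 (12) to hop 1 (15): +3 cycles.
That increment is L by definition: L = 3.

L = 3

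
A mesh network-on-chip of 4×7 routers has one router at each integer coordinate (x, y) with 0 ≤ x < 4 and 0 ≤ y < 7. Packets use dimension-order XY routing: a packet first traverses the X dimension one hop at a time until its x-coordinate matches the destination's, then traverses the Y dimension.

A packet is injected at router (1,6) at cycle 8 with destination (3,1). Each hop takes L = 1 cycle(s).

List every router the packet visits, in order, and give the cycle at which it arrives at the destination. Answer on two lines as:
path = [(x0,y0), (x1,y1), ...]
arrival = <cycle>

  0. router=(1,6) cycle=8 (inject)
  1. router=(2,6) cycle=9 dir=E
  2. router=(3,6) cycle=10 dir=E
  3. router=(3,5) cycle=11 dir=S
  4. router=(3,4) cycle=12 dir=S
  5. router=(3,3) cycle=13 dir=S
  6. router=(3,2) cycle=14 dir=S
  7. router=(3,1) cycle=15 dir=S

path = [(1,6), (2,6), (3,6), (3,5), (3,4), (3,3), (3,2), (3,1)]
arrival = 15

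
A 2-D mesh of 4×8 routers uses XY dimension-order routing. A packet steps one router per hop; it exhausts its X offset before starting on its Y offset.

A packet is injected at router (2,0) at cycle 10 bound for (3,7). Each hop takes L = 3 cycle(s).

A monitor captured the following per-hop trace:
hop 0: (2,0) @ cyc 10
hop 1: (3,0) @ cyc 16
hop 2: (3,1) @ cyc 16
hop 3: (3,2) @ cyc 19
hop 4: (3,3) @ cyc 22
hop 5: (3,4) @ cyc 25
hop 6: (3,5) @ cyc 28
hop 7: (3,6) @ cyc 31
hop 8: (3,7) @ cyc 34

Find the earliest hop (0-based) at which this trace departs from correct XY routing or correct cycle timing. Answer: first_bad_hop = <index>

[1] (+1,+0) / 6c ⇒ BAD: Δcyc=6≠L

first_bad_hop = 1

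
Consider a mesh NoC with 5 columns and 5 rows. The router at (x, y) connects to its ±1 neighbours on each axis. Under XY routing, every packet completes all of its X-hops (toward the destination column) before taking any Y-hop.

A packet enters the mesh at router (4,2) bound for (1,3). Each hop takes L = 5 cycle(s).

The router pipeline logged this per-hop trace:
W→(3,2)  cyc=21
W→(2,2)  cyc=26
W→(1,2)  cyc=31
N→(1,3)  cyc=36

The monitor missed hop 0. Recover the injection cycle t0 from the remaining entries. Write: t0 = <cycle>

t0 = 16

At hop 1 the cycle is 21; in general cyc_k = t0 + kL.
So t0 = 21 − 1·5 = 16.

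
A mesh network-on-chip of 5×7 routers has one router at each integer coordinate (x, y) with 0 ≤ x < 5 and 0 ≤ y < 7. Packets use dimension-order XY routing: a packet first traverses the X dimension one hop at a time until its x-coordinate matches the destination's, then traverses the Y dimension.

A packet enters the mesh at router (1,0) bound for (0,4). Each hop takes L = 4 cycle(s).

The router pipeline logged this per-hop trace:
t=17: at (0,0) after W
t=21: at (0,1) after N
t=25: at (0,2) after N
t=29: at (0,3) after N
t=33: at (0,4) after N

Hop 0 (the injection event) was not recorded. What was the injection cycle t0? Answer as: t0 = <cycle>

Hop 1 reached at cycle 17; hop k is at t0 + k·L.
So t0 = 17 − 1·4 = 13.

t0 = 13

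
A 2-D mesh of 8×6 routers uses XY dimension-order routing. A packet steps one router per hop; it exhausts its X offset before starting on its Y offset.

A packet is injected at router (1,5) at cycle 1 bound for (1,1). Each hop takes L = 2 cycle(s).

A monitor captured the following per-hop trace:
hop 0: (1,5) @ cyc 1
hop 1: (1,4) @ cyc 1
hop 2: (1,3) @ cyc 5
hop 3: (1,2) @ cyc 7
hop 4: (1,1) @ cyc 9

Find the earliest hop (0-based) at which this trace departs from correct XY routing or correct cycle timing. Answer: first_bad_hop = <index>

first_bad_hop = 1

hop 1: step (+0,-1), +0 cyc — BAD: Δcyc=0≠L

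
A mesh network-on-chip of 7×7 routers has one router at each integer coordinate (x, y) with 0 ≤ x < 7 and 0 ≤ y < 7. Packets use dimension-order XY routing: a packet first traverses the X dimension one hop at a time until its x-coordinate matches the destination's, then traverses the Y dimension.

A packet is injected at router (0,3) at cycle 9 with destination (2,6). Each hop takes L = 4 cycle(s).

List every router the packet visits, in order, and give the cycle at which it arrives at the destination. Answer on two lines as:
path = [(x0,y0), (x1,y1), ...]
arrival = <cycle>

[0] x=0 y=3 t=9
[1] x=1 y=3 t=13 →E
[2] x=2 y=3 t=17 →E
[3] x=2 y=4 t=21 →N
[4] x=2 y=5 t=25 →N
[5] x=2 y=6 t=29 →N

path = [(0,3), (1,3), (2,3), (2,4), (2,5), (2,6)]
arrival = 29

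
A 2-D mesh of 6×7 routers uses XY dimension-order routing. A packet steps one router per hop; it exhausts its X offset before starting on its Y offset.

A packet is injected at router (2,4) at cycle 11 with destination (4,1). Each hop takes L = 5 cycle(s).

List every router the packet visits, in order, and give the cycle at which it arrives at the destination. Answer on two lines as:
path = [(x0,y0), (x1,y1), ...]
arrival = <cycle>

src (2,4)  cyc=11
E→(3,4)  cyc=16
E→(4,4)  cyc=21
S→(4,3)  cyc=26
S→(4,2)  cyc=31
S→(4,1)  cyc=36

path = [(2,4), (3,4), (4,4), (4,3), (4,2), (4,1)]
arrival = 36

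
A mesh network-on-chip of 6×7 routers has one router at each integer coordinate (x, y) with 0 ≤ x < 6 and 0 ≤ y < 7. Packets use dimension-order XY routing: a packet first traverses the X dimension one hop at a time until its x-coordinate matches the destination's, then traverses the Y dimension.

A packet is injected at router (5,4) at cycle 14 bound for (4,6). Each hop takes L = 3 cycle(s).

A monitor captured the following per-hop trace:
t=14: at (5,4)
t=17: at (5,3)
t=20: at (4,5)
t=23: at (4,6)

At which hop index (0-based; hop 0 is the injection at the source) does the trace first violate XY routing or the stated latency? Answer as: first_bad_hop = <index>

first_bad_hop = 1

check 1→ d=(0,-1) cyc+3: BAD: Y-move but x=5≠4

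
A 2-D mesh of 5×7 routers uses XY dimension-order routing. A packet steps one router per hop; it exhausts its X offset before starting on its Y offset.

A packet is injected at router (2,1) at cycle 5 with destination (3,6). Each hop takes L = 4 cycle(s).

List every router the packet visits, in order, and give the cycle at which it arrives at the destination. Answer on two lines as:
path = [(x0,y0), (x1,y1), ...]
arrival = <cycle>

path = [(2,1), (3,1), (3,2), (3,3), (3,4), (3,5), (3,6)]
arrival = 29

hop 0: (2,1) @ cyc 5
hop 1: (3,1) @ cyc 9  [E]
hop 2: (3,2) @ cyc 13  [N]
hop 3: (3,3) @ cyc 17  [N]
hop 4: (3,4) @ cyc 21  [N]
hop 5: (3,5) @ cyc 25  [N]
hop 6: (3,6) @ cyc 29  [N]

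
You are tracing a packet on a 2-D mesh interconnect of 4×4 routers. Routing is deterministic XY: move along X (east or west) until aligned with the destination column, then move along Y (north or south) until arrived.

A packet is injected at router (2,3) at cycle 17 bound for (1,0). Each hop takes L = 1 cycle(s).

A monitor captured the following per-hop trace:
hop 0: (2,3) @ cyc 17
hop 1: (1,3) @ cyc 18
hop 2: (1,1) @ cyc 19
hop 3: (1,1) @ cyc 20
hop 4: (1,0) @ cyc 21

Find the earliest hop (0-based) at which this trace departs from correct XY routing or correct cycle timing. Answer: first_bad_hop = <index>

first_bad_hop = 2

[1] (-1,+0) / 1c ⇒ ok
[2] (+0,-2) / 1c ⇒ BAD: non-unit step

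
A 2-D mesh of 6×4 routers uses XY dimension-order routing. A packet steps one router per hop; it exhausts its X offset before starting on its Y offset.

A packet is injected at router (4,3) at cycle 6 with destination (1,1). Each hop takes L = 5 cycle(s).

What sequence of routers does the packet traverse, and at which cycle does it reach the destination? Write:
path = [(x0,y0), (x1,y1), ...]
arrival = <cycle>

[0] x=4 y=3 t=6
[1] x=3 y=3 t=11 →W
[2] x=2 y=3 t=16 →W
[3] x=1 y=3 t=21 →W
[4] x=1 y=2 t=26 →S
[5] x=1 y=1 t=31 →S

path = [(4,3), (3,3), (2,3), (1,3), (1,2), (1,1)]
arrival = 31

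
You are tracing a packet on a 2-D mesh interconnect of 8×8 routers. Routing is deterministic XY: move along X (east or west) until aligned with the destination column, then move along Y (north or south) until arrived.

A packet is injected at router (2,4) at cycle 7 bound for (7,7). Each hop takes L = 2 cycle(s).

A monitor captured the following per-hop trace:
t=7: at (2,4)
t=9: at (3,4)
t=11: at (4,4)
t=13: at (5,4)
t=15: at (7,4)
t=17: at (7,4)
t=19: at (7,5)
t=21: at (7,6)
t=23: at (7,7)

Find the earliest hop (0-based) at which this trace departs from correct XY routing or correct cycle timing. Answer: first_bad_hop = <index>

check 1→ d=(1,0) cyc+2: ok
check 2→ d=(1,0) cyc+2: ok
check 3→ d=(1,0) cyc+2: ok
check 4→ d=(2,0) cyc+2: BAD: non-unit step

first_bad_hop = 4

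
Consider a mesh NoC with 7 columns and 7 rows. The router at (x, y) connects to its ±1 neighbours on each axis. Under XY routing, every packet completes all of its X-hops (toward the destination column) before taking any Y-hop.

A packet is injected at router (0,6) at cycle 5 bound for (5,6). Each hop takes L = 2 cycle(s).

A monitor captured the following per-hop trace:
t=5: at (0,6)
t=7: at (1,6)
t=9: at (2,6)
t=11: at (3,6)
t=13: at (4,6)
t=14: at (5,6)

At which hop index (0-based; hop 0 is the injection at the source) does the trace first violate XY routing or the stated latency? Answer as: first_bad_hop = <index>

first_bad_hop = 5

[1] (+1,+0) / 2c ⇒ ok
[2] (+1,+0) / 2c ⇒ ok
[3] (+1,+0) / 2c ⇒ ok
[4] (+1,+0) / 2c ⇒ ok
[5] (+1,+0) / 1c ⇒ BAD: Δcyc=1≠L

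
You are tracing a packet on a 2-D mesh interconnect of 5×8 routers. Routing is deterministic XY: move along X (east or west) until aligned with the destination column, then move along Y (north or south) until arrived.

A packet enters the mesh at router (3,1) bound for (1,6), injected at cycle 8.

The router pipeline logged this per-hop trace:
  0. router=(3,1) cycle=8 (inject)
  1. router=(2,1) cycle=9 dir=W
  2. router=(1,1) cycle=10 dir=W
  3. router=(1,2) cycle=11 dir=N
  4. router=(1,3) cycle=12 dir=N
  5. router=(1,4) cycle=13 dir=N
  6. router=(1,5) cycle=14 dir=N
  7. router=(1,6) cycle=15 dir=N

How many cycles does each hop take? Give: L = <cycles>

L = 1

Between hops 0 and 1 the cycle counter advances 9 − 8 = 1.
One hop costs L cycles, so L = 1.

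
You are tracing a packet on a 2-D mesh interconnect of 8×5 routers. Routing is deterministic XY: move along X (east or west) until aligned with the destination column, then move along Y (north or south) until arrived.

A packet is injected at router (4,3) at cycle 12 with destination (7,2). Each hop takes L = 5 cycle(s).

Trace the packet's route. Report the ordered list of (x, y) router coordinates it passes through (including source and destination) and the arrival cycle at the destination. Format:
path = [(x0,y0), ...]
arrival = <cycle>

path = [(4,3), (5,3), (6,3), (7,3), (7,2)]
arrival = 32

hop 0: (4,3) @ cyc 12
hop 1: (5,3) @ cyc 17  [E]
hop 2: (6,3) @ cyc 22  [E]
hop 3: (7,3) @ cyc 27  [E]
hop 4: (7,2) @ cyc 32  [S]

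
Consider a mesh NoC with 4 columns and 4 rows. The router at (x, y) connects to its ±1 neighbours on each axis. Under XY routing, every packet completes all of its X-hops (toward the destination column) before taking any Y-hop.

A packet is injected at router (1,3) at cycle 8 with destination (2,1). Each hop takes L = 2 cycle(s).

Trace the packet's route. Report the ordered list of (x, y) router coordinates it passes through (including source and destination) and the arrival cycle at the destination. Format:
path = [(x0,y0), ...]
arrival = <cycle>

path = [(1,3), (2,3), (2,2), (2,1)]
arrival = 14

t=8: at (1,3)
t=10: at (2,3) after E
t=12: at (2,2) after S
t=14: at (2,1) after S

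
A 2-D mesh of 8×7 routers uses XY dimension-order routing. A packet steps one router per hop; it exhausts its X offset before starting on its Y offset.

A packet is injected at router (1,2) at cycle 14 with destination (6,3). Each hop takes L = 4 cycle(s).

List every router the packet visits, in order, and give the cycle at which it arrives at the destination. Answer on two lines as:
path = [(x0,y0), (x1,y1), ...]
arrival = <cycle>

[0] x=1 y=2 t=14
[1] x=2 y=2 t=18 →E
[2] x=3 y=2 t=22 →E
[3] x=4 y=2 t=26 →E
[4] x=5 y=2 t=30 →E
[5] x=6 y=2 t=34 →E
[6] x=6 y=3 t=38 →N

path = [(1,2), (2,2), (3,2), (4,2), (5,2), (6,2), (6,3)]
arrival = 38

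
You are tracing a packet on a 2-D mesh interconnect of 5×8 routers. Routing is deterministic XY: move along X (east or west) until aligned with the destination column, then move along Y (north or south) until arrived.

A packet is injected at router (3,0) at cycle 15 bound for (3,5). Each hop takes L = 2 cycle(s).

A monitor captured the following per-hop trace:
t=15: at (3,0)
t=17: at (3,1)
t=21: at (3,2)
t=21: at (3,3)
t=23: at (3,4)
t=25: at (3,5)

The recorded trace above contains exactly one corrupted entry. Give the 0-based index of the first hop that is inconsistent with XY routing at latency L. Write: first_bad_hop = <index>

hop 1: step (+0,+1), +2 cyc — ok
hop 2: step (+0,+1), +4 cyc — BAD: Δcyc=4≠L

first_bad_hop = 2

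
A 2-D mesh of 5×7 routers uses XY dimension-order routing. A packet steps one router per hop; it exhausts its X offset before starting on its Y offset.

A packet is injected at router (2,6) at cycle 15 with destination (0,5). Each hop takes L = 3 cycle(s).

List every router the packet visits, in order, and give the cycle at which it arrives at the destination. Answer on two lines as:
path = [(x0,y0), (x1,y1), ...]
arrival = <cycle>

hop 0: (2,6) @ cyc 15
hop 1: (1,6) @ cyc 18  [W]
hop 2: (0,6) @ cyc 21  [W]
hop 3: (0,5) @ cyc 24  [S]

path = [(2,6), (1,6), (0,6), (0,5)]
arrival = 24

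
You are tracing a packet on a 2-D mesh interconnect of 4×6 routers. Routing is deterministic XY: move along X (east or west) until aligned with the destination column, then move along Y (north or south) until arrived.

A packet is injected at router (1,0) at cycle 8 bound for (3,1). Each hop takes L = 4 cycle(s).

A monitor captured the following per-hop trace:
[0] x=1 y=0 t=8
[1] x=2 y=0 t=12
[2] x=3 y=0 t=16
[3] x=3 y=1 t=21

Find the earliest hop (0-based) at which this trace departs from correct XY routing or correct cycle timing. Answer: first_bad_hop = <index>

first_bad_hop = 3

hop 1: step (+1,+0), +4 cyc — ok
hop 2: step (+1,+0), +4 cyc — ok
hop 3: step (+0,+1), +5 cyc — BAD: Δcyc=5≠L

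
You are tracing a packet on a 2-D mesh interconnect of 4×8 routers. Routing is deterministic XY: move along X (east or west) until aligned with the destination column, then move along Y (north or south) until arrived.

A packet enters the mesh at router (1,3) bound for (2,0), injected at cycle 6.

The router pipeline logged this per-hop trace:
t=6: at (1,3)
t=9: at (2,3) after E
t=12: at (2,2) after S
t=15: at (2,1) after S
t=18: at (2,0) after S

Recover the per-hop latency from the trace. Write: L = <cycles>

Between hops 0 and 1 the cycle counter advances 9 − 6 = 3.
Each hop adds L, hence L = 3.

L = 3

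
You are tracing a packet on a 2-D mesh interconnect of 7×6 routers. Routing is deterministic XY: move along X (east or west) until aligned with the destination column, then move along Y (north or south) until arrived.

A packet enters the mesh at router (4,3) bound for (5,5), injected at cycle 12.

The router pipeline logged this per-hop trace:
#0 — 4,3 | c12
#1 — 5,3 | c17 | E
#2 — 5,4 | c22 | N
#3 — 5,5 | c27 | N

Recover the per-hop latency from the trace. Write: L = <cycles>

From hop 0 (12) to hop 1 (17): +5 cycles.
Per-hop latency L = Δcyc = 5.

L = 5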